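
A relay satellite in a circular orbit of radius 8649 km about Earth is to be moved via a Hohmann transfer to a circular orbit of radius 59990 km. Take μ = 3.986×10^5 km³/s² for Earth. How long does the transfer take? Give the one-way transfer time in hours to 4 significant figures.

t = 8.788 hours

Semi-major axis of the transfer orbit: a_t = (8649 + 59990)/2 = 34319.5 km.
Half the transfer-orbit period gives t = π√(a_t³/μ) = 31637 s.
Converting: 31637 s ÷ 3600 s/hour = 8.788 hours.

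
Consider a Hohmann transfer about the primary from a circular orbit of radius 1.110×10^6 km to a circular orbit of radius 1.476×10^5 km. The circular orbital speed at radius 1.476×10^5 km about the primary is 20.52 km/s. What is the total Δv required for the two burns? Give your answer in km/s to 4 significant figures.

From the circular-orbit relation v² = μ/r at r = 1.476×10^5 km: μ = v²r = (20.52)² × 1.476×10^5 = 6.21500×10^7 km³/s².
Semi-major axis of the transfer orbit: a_t = (1.110×10^6 + 1.476×10^5)/2 = 6.288×10^5 km.
At r₁ the circular-orbit speed is v₁ = √(μ/r₁) = 7.4827 km/s.
Transfer-orbit speed at r₁ (v² = μ(2/r − 1/a)): v_a = √[μ(2/r₁ − 1/a_t)] = 3.6253 km/s.
First burn Δv₁ = |v_a − v₁| = 3.857 km/s.
Circular speed at r₂: v₂ = √(μ/r₂) = 20.520 km/s.
Transfer-orbit speed at r₂: v_p = √[μ(2/r₂ − 1/a_t)] = 27.264 km/s.
Second burn Δv₂ = |v₂ − v_p| = 6.744 km/s.
Total Δv = Δv₁ + Δv₂ = 10.60 km/s.

Δv = 10.60 km/s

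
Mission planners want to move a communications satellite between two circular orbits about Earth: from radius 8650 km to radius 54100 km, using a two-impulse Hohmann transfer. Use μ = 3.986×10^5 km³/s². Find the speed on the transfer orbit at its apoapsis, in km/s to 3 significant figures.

Transfer-ellipse semi-major axis a_t = (r₁ + r₂)/2 = (8650 + 54100)/2 = 31375 km.
At apoapsis, r = 54100 km.
From the vis-viva equation, v = √[μ(2/r − 1/a_t)] = 1.425 km/s.

v = 1.43 km/s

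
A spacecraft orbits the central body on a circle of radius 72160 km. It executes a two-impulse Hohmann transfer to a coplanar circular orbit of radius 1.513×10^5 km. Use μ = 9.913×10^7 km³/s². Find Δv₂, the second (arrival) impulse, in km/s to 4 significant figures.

Δv₂ = 5.026 km/s

The Hohmann ellipse has a_t = (r₁ + r₂)/2 = 1.1173×10^5 km.
Circular speed at r = 1.513×10^5 km: v_c = √(μ/r) = 25.597 km/s.
Transfer-orbit speed at the same r (vis-viva, a = a_t): v_t = √[μ(2/r − 1/a_t)] = 20.571 km/s.
Δv₂ = |v_t − v_c| = |20.571 − 25.597| = 5.026 km/s.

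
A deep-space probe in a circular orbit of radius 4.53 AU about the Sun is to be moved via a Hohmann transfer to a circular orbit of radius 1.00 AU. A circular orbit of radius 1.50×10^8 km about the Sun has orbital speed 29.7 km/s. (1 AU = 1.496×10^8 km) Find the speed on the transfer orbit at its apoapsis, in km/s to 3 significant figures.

v = 8.40 km/s

From the circular-orbit relation v² = μ/r at r = 1.50×10^8 km: μ = v²r = (29.7)² × 1.50×10^8 = 1.32313×10^11 km³/s².
In km: r₁ = 4.53 × 1.496×10^8 = 6.77688×10^8 km; r₂ = 1.00 × 1.496×10^8 = 1.496×10^8 km.
Transfer-ellipse semi-major axis a_t = (r₁ + r₂)/2 = (6.77688×10^8 + 1.496×10^8)/2 = 4.13644×10^8 km.
At apoapsis, r = 6.77688×10^8 km.
Vis-viva: v = √[μ(2/r − 1/a_t)] = √[1.32313×10^11 × (2/6.77688×10^8 − 1/4.13644×10^8)] = 8.403 km/s.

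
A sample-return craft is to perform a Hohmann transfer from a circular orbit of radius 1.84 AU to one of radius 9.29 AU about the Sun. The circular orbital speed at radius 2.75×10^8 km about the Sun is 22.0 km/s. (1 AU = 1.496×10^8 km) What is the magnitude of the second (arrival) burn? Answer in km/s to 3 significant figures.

Δv₂ = 4.16 km/s

From the circular-orbit relation v² = μ/r at r = 2.75×10^8 km: μ = v²r = (22.0)² × 2.75×10^8 = 1.33100×10^11 km³/s².
In km: r₁ = 1.84 × 1.496×10^8 = 2.75264×10^8 km; r₂ = 9.29 × 1.496×10^8 = 1.389784×10^9 km.
The Hohmann ellipse has a_t = (r₁ + r₂)/2 = 8.32524×10^8 km.
On the circular orbit at r = 1.389784×10^9 km, v_c = √(μ/r) = 9.786 km/s.
Vis-viva on the transfer ellipse at r = 1.389784×10^9 km gives v_t = √[μ(2/r − 1/a_t)] = 5.627 km/s.
Δv₂ = |v_t − v_c| = |5.627 − 9.786| = 4.159 km/s.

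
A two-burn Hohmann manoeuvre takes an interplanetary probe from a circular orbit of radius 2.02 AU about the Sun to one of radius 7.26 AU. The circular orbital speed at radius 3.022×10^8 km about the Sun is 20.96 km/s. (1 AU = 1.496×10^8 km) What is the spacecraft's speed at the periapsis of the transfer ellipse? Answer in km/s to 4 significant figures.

From the circular-orbit relation v² = μ/r at r = 3.022×10^8 km: μ = v²r = (20.96)² × 3.022×10^8 = 1.32763×10^11 km³/s².
In km: r₁ = 2.02 × 1.496×10^8 = 3.02192×10^8 km; r₂ = 7.26 × 1.496×10^8 = 1.086096×10^9 km.
Semi-major axis of the transfer orbit: a_t = (3.02192×10^8 + 1.086096×10^9)/2 = 6.94144×10^8 km.
The periapsis of the transfer ellipse is at r = 3.02192×10^8 km.
From the vis-viva equation, v = √[μ(2/r − 1/a_t)] = 26.22 km/s.

v = 26.22 km/s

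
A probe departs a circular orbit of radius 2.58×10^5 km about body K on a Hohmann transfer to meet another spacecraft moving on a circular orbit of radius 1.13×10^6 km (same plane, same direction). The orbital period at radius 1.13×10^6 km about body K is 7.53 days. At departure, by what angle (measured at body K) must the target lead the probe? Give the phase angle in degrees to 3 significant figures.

From Kepler's third law T² = 4π²r³/μ at r = 1.13×10^6 km, T = 7.53 days = 7.53 × 86400 s = 6.50592×10^5 s: μ = 4π²r³/T² = 1.34579×10^8 km³/s².
Transfer-ellipse semi-major axis a_t = (r₁ + r₂)/2 = (2.580×10^5 + 1.130×10^6)/2 = 6.940×10^5 km.
Transfer time t = π√(a_t³/μ) = 1.5657×10^5 s.
The target's mean motion on its circular orbit is ω₂ = √(μ/r₂³) = 9.6576×10^-6 rad/s.
Angle swept by the target during transfer: ω₂·t = 1.5121 rad = 86.64°.
The probe traverses 180° on the transfer ellipse, so the target must lead by 180° − 86.64° = 93.4°.

φ = 93.4°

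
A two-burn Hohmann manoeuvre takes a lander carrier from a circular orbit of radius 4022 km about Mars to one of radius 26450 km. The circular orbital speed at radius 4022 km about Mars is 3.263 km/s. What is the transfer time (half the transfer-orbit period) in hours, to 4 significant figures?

From the circular-orbit relation v² = μ/r at r = 4022 km: μ = v²r = (3.263)² × 4022 = 42822.9 km³/s².
Semi-major axis of the transfer orbit: a_t = (4022 + 26450)/2 = 15236 km.
Transfer time t = π√(a_t³/μ) = π√((15236)³ / 42822.9) = 28550 s.
Converting: 28550 s ÷ 3600 s/hour = 7.931 hours.

t = 7.931 hours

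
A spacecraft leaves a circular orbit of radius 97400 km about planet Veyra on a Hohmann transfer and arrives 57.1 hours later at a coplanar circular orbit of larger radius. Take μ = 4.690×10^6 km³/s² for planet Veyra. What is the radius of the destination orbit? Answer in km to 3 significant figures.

Transfer time t = 57.1 hours = 2.0556×10^5 s, and t = π√(a_t³/μ).
So a_t = (μ t²/π²)^(1/3) = (4.690×10^6 × (2.0556×10^5)² / π²)^(1/3) = 2.7180×10^5 km.
Since a_t = (r₁ + r₂)/2, r₂ = 2a_t − r₁ = 2×2.7180×10^5 − 97400 = 4.462×10^5 km.

r₂ = 4.46×10^5 km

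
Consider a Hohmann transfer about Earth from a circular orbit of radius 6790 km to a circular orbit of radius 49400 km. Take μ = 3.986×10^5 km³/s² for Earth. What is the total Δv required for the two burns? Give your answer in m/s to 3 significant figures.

Semi-major axis of the transfer orbit: a_t = (6790 + 49400)/2 = 28095 km.
At r₁ the circular-orbit speed is v₁ = √(μ/r₁) = 7.662 km/s.
Transfer-orbit speed at r₁ (v² = μ(2/r − 1/a)): v_p = √[μ(2/r₁ − 1/a_t)] = 10.16 km/s.
First burn Δv₁ = |v_p − v₁| = 2.498 km/s.
At r₂, v₂ = √(μ/r₂) = 2.8406 km/s.
Transfer-orbit speed at r₂: v_a = √[μ(2/r₂ − 1/a_t)] = 1.3965 km/s.
Second burn Δv₂ = |v₂ − v_a| = 1.444 km/s.
Δv = Δv₁ + Δv₂ = 2.498 + 1.444 = 3.942 km/s.

Δv = 3940 m/s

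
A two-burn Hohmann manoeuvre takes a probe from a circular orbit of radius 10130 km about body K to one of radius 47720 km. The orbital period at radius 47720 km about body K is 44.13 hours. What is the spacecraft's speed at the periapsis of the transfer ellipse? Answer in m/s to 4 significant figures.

v = 5261 m/s

From Kepler's third law T² = 4π²r³/μ at r = 47720 km, T = 44.13 hours = 44.13 × 3600 s = 1.58868×10^5 s: μ = 4π²r³/T² = 1.69976×10^5 km³/s².
Semi-major axis of the transfer orbit: a_t = (10130 + 47720)/2 = 28925 km.
The periapsis of the transfer ellipse is at r = 10130 km.
Vis-viva: v = √[μ(2/r − 1/a_t)] = √[1.69976×10^5 × (2/10130 − 1/28925)] = 5.261 km/s.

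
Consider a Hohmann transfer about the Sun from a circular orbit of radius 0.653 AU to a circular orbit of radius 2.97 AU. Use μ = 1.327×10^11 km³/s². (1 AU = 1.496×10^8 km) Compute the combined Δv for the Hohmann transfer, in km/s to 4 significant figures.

In km: r₁ = 0.653 × 1.496×10^8 = 9.76888×10^7 km; r₂ = 2.97 × 1.496×10^8 = 4.44312×10^8 km.
Transfer-ellipse semi-major axis a_t = (r₁ + r₂)/2 = (9.76888×10^7 + 4.44312×10^8)/2 = 2.710004×10^8 km.
Circular speed at r₁: v₁ = √(μ/r₁) = √(1.327×10^11/9.76888×10^7) = 36.856 km/s.
On the transfer ellipse at r₁, vis-viva equation gives v_p = √[μ(2/r₁ − 1/a_t)] = 47.192 km/s.
First burn Δv₁ = |v_p − v₁| = 10.336 km/s.
Circular speed at r₂: v₂ = √(μ/r₂) = 17.2819 km/s.
Transfer-orbit speed at r₂: v_a = √[μ(2/r₂ − 1/a_t)] = 10.3760 km/s.
Second burn Δv₂ = |v₂ − v_a| = 6.9059 km/s.
Total Δv = Δv₁ + Δv₂ = 17.24 km/s.

Δv = 17.24 km/s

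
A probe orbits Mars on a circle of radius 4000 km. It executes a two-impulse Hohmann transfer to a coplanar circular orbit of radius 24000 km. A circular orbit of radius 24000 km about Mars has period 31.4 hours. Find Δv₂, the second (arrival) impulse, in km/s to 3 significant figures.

Δv₂ = 0.621 km/s

From Kepler's third law T² = 4π²r³/μ at r = 24000 km, T = 31.4 hours = 31.4 × 3600 s = 1.1304×10^5 s: μ = 4π²r³/T² = 42710.0 km³/s².
Transfer-ellipse semi-major axis a_t = (r₁ + r₂)/2 = (4000 + 24000)/2 = 14000 km.
On the circular orbit at r = 24000 km, v_c = √(μ/r) = 1.33401 km/s.
Vis-viva on the transfer ellipse at r = 24000 km gives v_t = √[μ(2/r − 1/a_t)] = 0.713058 km/s.
Δv₂ = |v_t − v_c| = |0.713058 − 1.33401| = 0.6210 km/s.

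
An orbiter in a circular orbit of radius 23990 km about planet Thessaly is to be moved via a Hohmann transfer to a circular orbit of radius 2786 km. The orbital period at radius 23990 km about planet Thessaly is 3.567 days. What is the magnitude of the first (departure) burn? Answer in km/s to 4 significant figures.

From Kepler's third law T² = 4π²r³/μ at r = 23990 km, T = 3.567 days = 3.567 × 86400 s = 3.081888×10^5 s: μ = 4π²r³/T² = 5738.74 km³/s².
The Hohmann ellipse has a_t = (r₁ + r₂)/2 = 13388 km.
On the circular orbit at r = 23990 km, v_c = √(μ/r) = 0.4891 km/s.
Vis-viva on the transfer ellipse at r = 23990 km gives v_t = √[μ(2/r − 1/a_t)] = 0.2231 km/s.
Δv₁ = |v_t − v_c| = |0.2231 − 0.4891| = 0.2660 km/s.

Δv₁ = 0.2660 km/s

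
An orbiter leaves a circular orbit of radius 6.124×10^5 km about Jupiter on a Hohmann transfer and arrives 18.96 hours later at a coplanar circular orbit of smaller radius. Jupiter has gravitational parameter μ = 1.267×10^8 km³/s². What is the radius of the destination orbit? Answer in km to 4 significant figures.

Transfer time t = 18.96 hours = 68256 s, and t = π√(a_t³/μ).
So a_t = (μ t²/π²)^(1/3) = (1.267×10^8 × (68256)² / π²)^(1/3) = 3.9107×10^5 km.
Since a_t = (r₁ + r₂)/2, r₂ = 2a_t − r₁ = 2×3.9107×10^5 − 6.124×10^5 = 1.6974×10^5 km.

r₂ = 1.697×10^5 km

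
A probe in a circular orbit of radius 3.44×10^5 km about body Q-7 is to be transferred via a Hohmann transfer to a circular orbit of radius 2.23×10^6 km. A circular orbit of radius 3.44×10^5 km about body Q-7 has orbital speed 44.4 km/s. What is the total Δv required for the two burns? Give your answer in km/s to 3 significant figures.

Δv = 22.5 km/s

From the circular-orbit relation v² = μ/r at r = 3.44×10^5 km: μ = v²r = (44.4)² × 3.44×10^5 = 6.78148×10^8 km³/s².
Transfer-ellipse semi-major axis a_t = (r₁ + r₂)/2 = (3.440×10^5 + 2.230×10^6)/2 = 1.287×10^6 km.
Circular speed at r₁: v₁ = √(μ/r₁) = √(6.78148×10^8/3.440×10^5) = 44.400 km/s.
On the transfer ellipse at r₁, vis-viva gives v_p = √[μ(2/r₁ − 1/a_t)] = 58.445 km/s.
First burn Δv₁ = |v_p − v₁| = 14.045 km/s.
At r₂, v₂ = √(μ/r₂) = 17.4385 km/s.
Transfer-orbit speed at r₂: v_a = √[μ(2/r₂ − 1/a_t)] = 9.01571 km/s.
Second burn Δv₂ = |v₂ − v_a| = 8.4228 km/s.
Δv = Δv₁ + Δv₂ = 14.045 + 8.4228 = 22.47 km/s.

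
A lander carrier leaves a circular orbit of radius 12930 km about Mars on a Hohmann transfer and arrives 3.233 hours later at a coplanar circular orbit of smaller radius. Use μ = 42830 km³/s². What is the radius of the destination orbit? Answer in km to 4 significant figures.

r₂ = 3824 km

Transfer time t = 3.233 hours = 11638.8 s, and t = π√(a_t³/μ).
So a_t = (μ t²/π²)^(1/3) = (42830 × (11638.8)² / π²)^(1/3) = 8377.0 km.
Since a_t = (r₁ + r₂)/2, r₂ = 2a_t − r₁ = 2×8377.0 − 12930 = 3824 km.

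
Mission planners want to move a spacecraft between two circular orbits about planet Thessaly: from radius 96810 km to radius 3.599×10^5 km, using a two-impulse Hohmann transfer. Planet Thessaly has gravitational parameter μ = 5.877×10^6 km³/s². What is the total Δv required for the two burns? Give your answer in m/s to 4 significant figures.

Semi-major axis of the transfer orbit: a_t = (96810 + 3.599×10^5)/2 = 2.28355×10^5 km.
At r₁ the circular-orbit speed is v₁ = √(μ/r₁) = 7.791 km/s.
On the transfer ellipse at r₁, v² = μ(2/r − 1/a) gives v_p = √[μ(2/r₁ − 1/a_t)] = 9.781 km/s.
First burn Δv₁ = |v_p − v₁| = 1.990 km/s.
Circular speed at r₂: v₂ = √(μ/r₂) = 4.041 km/s.
Transfer-orbit speed at r₂: v_a = √[μ(2/r₂ − 1/a_t)] = 2.631 km/s.
Second burn Δv₂ = |v₂ − v_a| = 1.410 km/s.
Total Δv = Δv₁ + Δv₂ = 3.400 km/s.

Δv = 3400 m/s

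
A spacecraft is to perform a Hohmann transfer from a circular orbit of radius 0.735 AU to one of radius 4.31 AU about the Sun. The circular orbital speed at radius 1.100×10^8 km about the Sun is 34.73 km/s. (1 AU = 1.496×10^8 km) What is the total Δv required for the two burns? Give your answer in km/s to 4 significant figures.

Δv = 17.27 km/s

From the circular-orbit relation v² = μ/r at r = 1.100×10^8 km: μ = v²r = (34.73)² × 1.100×10^8 = 1.32679×10^11 km³/s².
In km: r₁ = 0.735 × 1.496×10^8 = 1.09956×10^8 km; r₂ = 4.31 × 1.496×10^8 = 6.44776×10^8 km.
Semi-major axis of the transfer orbit: a_t = (1.09956×10^8 + 6.44776×10^8)/2 = 3.77366×10^8 km.
At r₁ the circular-orbit speed is v₁ = √(μ/r₁) = 34.74 km/s.
Transfer-orbit speed at r₁ (vis-viva): v_p = √[μ(2/r₁ − 1/a_t)] = 45.41 km/s.
First burn Δv₁ = |v_p − v₁| = 10.67 km/s.
Circular speed at r₂: v₂ = √(μ/r₂) = 14.345 km/s.
Transfer-orbit speed at r₂: v_a = √[μ(2/r₂ − 1/a_t)] = 7.7433 km/s.
Second burn Δv₂ = |v₂ − v_a| = 6.602 km/s.
Total Δv = Δv₁ + Δv₂ = 17.27 km/s.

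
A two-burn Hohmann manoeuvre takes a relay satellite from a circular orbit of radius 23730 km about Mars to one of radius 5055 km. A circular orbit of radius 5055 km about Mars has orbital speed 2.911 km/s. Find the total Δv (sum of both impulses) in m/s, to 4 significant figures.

From the circular-orbit relation v² = μ/r at r = 5055 km: μ = v²r = (2.911)² × 5055 = 42835.7 km³/s².
Transfer-ellipse semi-major axis a_t = (r₁ + r₂)/2 = (23730 + 5055)/2 = 14392.5 km.
At r₁ the circular-orbit speed is v₁ = √(μ/r₁) = 1.34355 km/s.
On the transfer ellipse at r₁, vis-viva gives v_a = √[μ(2/r₁ − 1/a_t)] = 0.796244 km/s.
First burn Δv₁ = |v_a − v₁| = 0.5473 km/s.
Circular speed at r₂: v₂ = √(μ/r₂) = 2.9110 km/s.
Transfer-orbit speed at r₂: v_p = √[μ(2/r₂ − 1/a_t)] = 3.7379 km/s.
Second burn Δv₂ = |v₂ − v_p| = 0.8269 km/s.
Δv = Δv₁ + Δv₂ = 0.5473 + 0.8269 = 1.374 km/s.

Δv = 1374 m/s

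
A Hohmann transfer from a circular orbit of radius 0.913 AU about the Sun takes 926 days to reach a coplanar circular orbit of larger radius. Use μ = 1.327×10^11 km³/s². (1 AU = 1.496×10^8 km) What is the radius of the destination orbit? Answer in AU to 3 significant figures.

r₂ = 4.99 AU

In km: r₁ = 0.913 × 1.496×10^8 = 1.365848×10^8 km.
Transfer time t = 926 days = 8.00064×10^7 s, and t = π√(a_t³/μ).
So a_t = (μ t²/π²)^(1/3) = (1.327×10^11 × (8.00064×10^7)² / π²)^(1/3) = 4.4151×10^8 km.
Since a_t = (r₁ + r₂)/2, r₂ = 2a_t − r₁ = 2×4.4151×10^8 − 1.365848×10^8 = 7.464352×10^8 km.
In AU: r₂ = 7.464352×10^8 / 1.496×10^8 = 4.99 AU.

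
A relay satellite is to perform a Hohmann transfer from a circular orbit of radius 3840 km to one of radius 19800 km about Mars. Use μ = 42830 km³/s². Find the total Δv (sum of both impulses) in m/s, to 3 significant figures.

Transfer-ellipse semi-major axis a_t = (r₁ + r₂)/2 = (3840 + 19800)/2 = 11820 km.
At r₁ the circular-orbit speed is v₁ = √(μ/r₁) = 3.3397 km/s.
On the transfer ellipse at r₁, vis-viva equation gives v_p = √[μ(2/r₁ − 1/a_t)] = 4.3225 km/s.
First burn Δv₁ = |v_p − v₁| = 0.9828 km/s.
At r₂, v₂ = √(μ/r₂) = 1.4708 km/s.
Transfer-orbit speed at r₂: v_a = √[μ(2/r₂ − 1/a_t)] = 0.83830 km/s.
Second burn Δv₂ = |v₂ − v_a| = 0.6325 km/s.
Total Δv = Δv₁ + Δv₂ = 1.615 km/s.

Δv = 1620 m/s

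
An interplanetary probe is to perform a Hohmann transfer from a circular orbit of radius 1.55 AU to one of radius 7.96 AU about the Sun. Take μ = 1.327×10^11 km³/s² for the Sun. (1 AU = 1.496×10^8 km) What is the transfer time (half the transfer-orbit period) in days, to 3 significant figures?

t = 1890 days

In km: r₁ = 1.55 × 1.496×10^8 = 2.3188×10^8 km; r₂ = 7.96 × 1.496×10^8 = 1.190816×10^9 km.
Transfer-ellipse semi-major axis a_t = (r₁ + r₂)/2 = (2.3188×10^8 + 1.190816×10^9)/2 = 7.11348×10^8 km.
Half the transfer-orbit period gives t = π√(a_t³/μ) = 1.636×10^8 s.
Converting: 1.636×10^8 s ÷ 86400 s/day = 1890 days.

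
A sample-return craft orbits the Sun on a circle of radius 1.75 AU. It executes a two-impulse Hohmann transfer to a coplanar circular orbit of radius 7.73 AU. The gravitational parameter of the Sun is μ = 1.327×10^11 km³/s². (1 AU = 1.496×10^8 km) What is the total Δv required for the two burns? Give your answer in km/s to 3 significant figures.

Δv = 10.4 km/s

In km: r₁ = 1.75 × 1.496×10^8 = 2.618×10^8 km; r₂ = 7.73 × 1.496×10^8 = 1.156408×10^9 km.
Transfer-ellipse semi-major axis a_t = (r₁ + r₂)/2 = (2.618×10^8 + 1.156408×10^9)/2 = 7.09104×10^8 km.
Circular speed at r₁: v₁ = √(μ/r₁) = √(1.327×10^11/2.618×10^8) = 22.514 km/s.
On the transfer ellipse at r₁, vis-viva equation gives v_p = √[μ(2/r₁ − 1/a_t)] = 28.751 km/s.
First burn Δv₁ = |v_p − v₁| = 6.237 km/s.
At r₂, v₂ = √(μ/r₂) = 10.712 km/s.
Transfer-orbit speed at r₂: v_a = √[μ(2/r₂ − 1/a_t)] = 6.5089 km/s.
Second burn Δv₂ = |v₂ − v_a| = 4.203 km/s.
Total Δv = Δv₁ + Δv₂ = 10.44 km/s.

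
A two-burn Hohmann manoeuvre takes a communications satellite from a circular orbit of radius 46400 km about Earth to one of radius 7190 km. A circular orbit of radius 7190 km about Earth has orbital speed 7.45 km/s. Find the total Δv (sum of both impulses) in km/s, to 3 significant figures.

Δv = 3.77 km/s

From the circular-orbit relation v² = μ/r at r = 7190 km: μ = v²r = (7.45)² × 7190 = 3.99063×10^5 km³/s².
The Hohmann ellipse has a_t = (r₁ + r₂)/2 = 26795 km.
Circular speed at r₁: v₁ = √(μ/r₁) = √(3.99063×10^5/46400) = 2.93266 km/s.
On the transfer ellipse at r₁, vis-viva equation gives v_a = √[μ(2/r₁ − 1/a_t)] = 1.51915 km/s.
First burn Δv₁ = |v_a − v₁| = 1.4135 km/s.
Circular speed at r₂: v₂ = √(μ/r₂) = 7.4500 km/s.
Transfer-orbit speed at r₂: v_p = √[μ(2/r₂ − 1/a_t)] = 9.8037 km/s.
Second burn Δv₂ = |v₂ − v_p| = 2.3537 km/s.
Δv = Δv₁ + Δv₂ = 1.4135 + 2.3537 = 3.767 km/s.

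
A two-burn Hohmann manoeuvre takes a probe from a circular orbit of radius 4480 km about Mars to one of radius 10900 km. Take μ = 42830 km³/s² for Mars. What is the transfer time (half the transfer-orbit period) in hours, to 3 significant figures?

The Hohmann ellipse has a_t = (r₁ + r₂)/2 = 7690 km.
By Kepler's third law the transfer-orbit period is T = 2π√(a_t³/μ), so t = T/2 = 10240 s.
Converting: 10240 s ÷ 3600 s/hour = 2.84 hours.

t = 2.84 hours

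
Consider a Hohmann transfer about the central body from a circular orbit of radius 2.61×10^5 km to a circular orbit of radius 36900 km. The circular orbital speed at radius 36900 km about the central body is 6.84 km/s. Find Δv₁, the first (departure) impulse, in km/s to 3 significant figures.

Δv₁ = 1.29 km/s

From the circular-orbit relation v² = μ/r at r = 36900 km: μ = v²r = (6.84)² × 36900 = 1.72639×10^6 km³/s².
Semi-major axis of the transfer orbit: a_t = (2.610×10^5 + 36900)/2 = 1.4895×10^5 km.
On the circular orbit at r = 2.610×10^5 km, v_c = √(μ/r) = 2.572 km/s.
Vis-viva on the transfer ellipse at r = 2.610×10^5 km gives v_t = √[μ(2/r − 1/a_t)] = 1.280 km/s.
Δv₁ = |v_t − v_c| = |1.280 − 2.572| = 1.292 km/s.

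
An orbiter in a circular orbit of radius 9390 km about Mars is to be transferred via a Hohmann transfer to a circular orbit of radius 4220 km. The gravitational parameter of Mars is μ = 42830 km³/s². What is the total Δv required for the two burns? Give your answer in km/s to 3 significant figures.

The Hohmann ellipse has a_t = (r₁ + r₂)/2 = 6805 km.
Circular speed at r₁: v₁ = √(μ/r₁) = √(42830/9390) = 2.1357 km/s.
Transfer-orbit speed at r₁ (vis-viva equation): v_a = √[μ(2/r₁ − 1/a_t)] = 1.6818 km/s.
First burn Δv₁ = |v_a − v₁| = 0.4539 km/s.
Circular speed at r₂: v₂ = √(μ/r₂) = 3.1858 km/s.
Transfer-orbit speed at r₂: v_p = √[μ(2/r₂ − 1/a_t)] = 3.7423 km/s.
Second burn Δv₂ = |v₂ − v_p| = 0.5565 km/s.
Total Δv = Δv₁ + Δv₂ = 1.010 km/s.

Δv = 1.01 km/s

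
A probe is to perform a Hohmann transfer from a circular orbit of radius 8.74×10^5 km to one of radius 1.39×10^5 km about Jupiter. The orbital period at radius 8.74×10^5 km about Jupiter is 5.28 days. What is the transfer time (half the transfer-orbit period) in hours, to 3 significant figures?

t = 28.0 hours

From Kepler's third law T² = 4π²r³/μ at r = 8.74×10^5 km, T = 5.28 days = 5.28 × 86400 s = 4.56192×10^5 s: μ = 4π²r³/T² = 1.26648×10^8 km³/s².
Semi-major axis of the transfer orbit: a_t = (8.740×10^5 + 1.390×10^5)/2 = 5.065×10^5 km.
By Kepler's third law the transfer-orbit period is T = 2π√(a_t³/μ), so t = T/2 = 1.0063×10^5 s.
Converting: 1.0063×10^5 s ÷ 3600 s/hour = 28.0 hours.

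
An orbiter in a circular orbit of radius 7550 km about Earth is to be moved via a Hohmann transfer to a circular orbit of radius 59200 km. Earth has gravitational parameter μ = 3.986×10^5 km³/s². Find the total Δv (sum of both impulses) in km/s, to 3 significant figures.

Transfer-ellipse semi-major axis a_t = (r₁ + r₂)/2 = (7550 + 59200)/2 = 33375 km.
Circular speed at r₁: v₁ = √(μ/r₁) = √(3.986×10^5/7550) = 7.266 km/s.
Transfer-orbit speed at r₁ (v² = μ(2/r − 1/a)): v_p = √[μ(2/r₁ − 1/a_t)] = 9.677 km/s.
First burn Δv₁ = |v_p − v₁| = 2.411 km/s.
At r₂, v₂ = √(μ/r₂) = 2.595 km/s.
Transfer-orbit speed at r₂: v_a = √[μ(2/r₂ − 1/a_t)] = 1.234 km/s.
Second burn Δv₂ = |v₂ − v_a| = 1.361 km/s.
Δv = Δv₁ + Δv₂ = 2.411 + 1.361 = 3.772 km/s.

Δv = 3.77 km/s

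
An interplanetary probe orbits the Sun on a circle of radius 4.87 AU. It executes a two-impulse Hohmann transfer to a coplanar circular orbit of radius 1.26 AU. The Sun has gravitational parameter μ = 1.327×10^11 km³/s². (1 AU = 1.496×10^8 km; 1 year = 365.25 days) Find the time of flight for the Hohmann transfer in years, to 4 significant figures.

t = 2.683 years

In km: r₁ = 4.87 × 1.496×10^8 = 7.28552×10^8 km; r₂ = 1.26 × 1.496×10^8 = 1.88496×10^8 km.
Semi-major axis of the transfer orbit: a_t = (7.28552×10^8 + 1.88496×10^8)/2 = 4.58524×10^8 km.
Half the transfer-orbit period gives t = π√(a_t³/μ) = 8.468×10^7 s.
Converting: 8.468×10^7 s ÷ 3.15576×10^7 s/year (365.25 × 86400) = 2.683 years.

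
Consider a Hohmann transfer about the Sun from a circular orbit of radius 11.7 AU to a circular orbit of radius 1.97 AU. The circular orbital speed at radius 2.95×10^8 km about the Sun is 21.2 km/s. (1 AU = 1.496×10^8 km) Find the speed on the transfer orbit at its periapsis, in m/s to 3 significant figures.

From the circular-orbit relation v² = μ/r at r = 2.95×10^8 km: μ = v²r = (21.2)² × 2.95×10^8 = 1.32585×10^11 km³/s².
In km: r₁ = 11.7 × 1.496×10^8 = 1.75032×10^9 km; r₂ = 1.97 × 1.496×10^8 = 2.94712×10^8 km.
Semi-major axis of the transfer orbit: a_t = (1.75032×10^9 + 2.94712×10^8)/2 = 1.022516×10^9 km.
At periapsis, r = 2.94712×10^8 km.
Applying v² = μ(2/r − 1/a_t): v = 27.75 km/s.

v = 27800 m/s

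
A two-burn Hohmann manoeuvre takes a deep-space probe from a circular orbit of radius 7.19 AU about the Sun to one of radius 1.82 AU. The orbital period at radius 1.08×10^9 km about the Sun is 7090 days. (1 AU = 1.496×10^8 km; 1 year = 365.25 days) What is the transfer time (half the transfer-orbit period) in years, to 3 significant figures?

From Kepler's third law T² = 4π²r³/μ at r = 1.08×10^9 km, T = 7090 days = 7090 × 86400 s = 6.12576×10^8 s: μ = 4π²r³/T² = 1.32529×10^11 km³/s².
In km: r₁ = 7.19 × 1.496×10^8 = 1.075624×10^9 km; r₂ = 1.82 × 1.496×10^8 = 2.72272×10^8 km.
The Hohmann ellipse has a_t = (r₁ + r₂)/2 = 6.73948×10^8 km.
Transfer time t = π√(a_t³/μ) = π√((6.73948×10^8)³ / 1.32529×10^11) = 1.510×10^8 s.
Converting: 1.510×10^8 s ÷ 3.15576×10^7 s/year (365.25 × 86400) = 4.78 years.

t = 4.78 years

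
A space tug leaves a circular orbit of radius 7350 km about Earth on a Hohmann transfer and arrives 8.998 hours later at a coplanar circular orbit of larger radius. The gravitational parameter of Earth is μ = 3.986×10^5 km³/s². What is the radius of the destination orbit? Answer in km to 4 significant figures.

r₂ = 62380 km

Transfer time t = 8.998 hours = 32392.8 s, and t = π√(a_t³/μ).
So a_t = (μ t²/π²)^(1/3) = (3.986×10^5 × (32392.8)² / π²)^(1/3) = 34864 km.
Since a_t = (r₁ + r₂)/2, r₂ = 2a_t − r₁ = 2×34864 − 7350 = 62378 km.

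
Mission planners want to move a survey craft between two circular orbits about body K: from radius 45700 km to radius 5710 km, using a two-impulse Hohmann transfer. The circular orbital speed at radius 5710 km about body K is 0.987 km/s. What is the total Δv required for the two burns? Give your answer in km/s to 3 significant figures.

From the circular-orbit relation v² = μ/r at r = 5710 km: μ = v²r = (0.987)² × 5710 = 5562.50 km³/s².
Transfer-ellipse semi-major axis a_t = (r₁ + r₂)/2 = (45700 + 5710)/2 = 25705 km.
Circular speed at r₁: v₁ = √(μ/r₁) = √(5562.50/45700) = 0.34888 km/s.
Transfer-orbit speed at r₁ (vis-viva): v_a = √[μ(2/r₁ − 1/a_t)] = 0.16443 km/s.
First burn Δv₁ = |v_a − v₁| = 0.18445 km/s.
Circular speed at r₂: v₂ = √(μ/r₂) = 0.987000 km/s.
Transfer-orbit speed at r₂: v_p = √[μ(2/r₂ − 1/a_t)] = 1.31603 km/s.
Second burn Δv₂ = |v₂ − v_p| = 0.32903 km/s.
Total Δv = Δv₁ + Δv₂ = 0.5135 km/s.

Δv = 0.513 km/s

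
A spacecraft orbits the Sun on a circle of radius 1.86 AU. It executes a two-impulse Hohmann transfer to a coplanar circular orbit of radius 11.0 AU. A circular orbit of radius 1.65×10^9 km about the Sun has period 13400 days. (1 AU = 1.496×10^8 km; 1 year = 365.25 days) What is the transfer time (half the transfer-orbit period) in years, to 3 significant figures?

t = 8.17 years

From Kepler's third law T² = 4π²r³/μ at r = 1.65×10^9 km, T = 13400 days = 13400 × 86400 s = 1.15776×10^9 s: μ = 4π²r³/T² = 1.32304×10^11 km³/s².
In km: r₁ = 1.86 × 1.496×10^8 = 2.78256×10^8 km; r₂ = 11.0 × 1.496×10^8 = 1.6456×10^9 km.
Semi-major axis of the transfer orbit: a_t = (2.78256×10^8 + 1.6456×10^9)/2 = 9.61928×10^8 km.
Half the transfer-orbit period gives t = π√(a_t³/μ) = 2.577×10^8 s.
Converting: 2.577×10^8 s ÷ 3.15576×10^7 s/year (365.25 × 86400) = 8.17 years.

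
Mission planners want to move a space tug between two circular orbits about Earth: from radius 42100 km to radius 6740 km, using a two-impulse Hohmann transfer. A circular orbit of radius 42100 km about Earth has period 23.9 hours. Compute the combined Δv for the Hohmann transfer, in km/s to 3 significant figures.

Δv = 3.86 km/s

From Kepler's third law T² = 4π²r³/μ at r = 42100 km, T = 23.9 hours = 23.9 × 3600 s = 86040 s: μ = 4π²r³/T² = 3.97929×10^5 km³/s².
The Hohmann ellipse has a_t = (r₁ + r₂)/2 = 24420 km.
Circular speed at r₁: v₁ = √(μ/r₁) = √(3.97929×10^5/42100) = 3.074 km/s.
On the transfer ellipse at r₁, v² = μ(2/r − 1/a) gives v_a = √[μ(2/r₁ − 1/a_t)] = 1.615 km/s.
First burn Δv₁ = |v_a − v₁| = 1.459 km/s.
At r₂, v₂ = √(μ/r₂) = 7.6837 km/s.
Transfer-orbit speed at r₂: v_p = √[μ(2/r₂ − 1/a_t)] = 10.089 km/s.
Second burn Δv₂ = |v₂ − v_p| = 2.405 km/s.
Δv = Δv₁ + Δv₂ = 1.459 + 2.405 = 3.864 km/s.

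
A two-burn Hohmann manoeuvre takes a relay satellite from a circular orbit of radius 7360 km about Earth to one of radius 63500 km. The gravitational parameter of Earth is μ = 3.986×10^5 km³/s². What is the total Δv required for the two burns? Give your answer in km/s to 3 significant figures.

Δv = 3.86 km/s

The Hohmann ellipse has a_t = (r₁ + r₂)/2 = 35430 km.
At r₁ the circular-orbit speed is v₁ = √(μ/r₁) = 7.35919 km/s.
On the transfer ellipse at r₁, v² = μ(2/r − 1/a) gives v_p = √[μ(2/r₁ − 1/a_t)] = 9.85215 km/s.
First burn Δv₁ = |v_p − v₁| = 2.49296 km/s.
At r₂, v₂ = √(μ/r₂) = 2.50543 km/s.
Transfer-orbit speed at r₂: v_a = √[μ(2/r₂ − 1/a_t)] = 1.14192 km/s.
Second burn Δv₂ = |v₂ − v_a| = 1.36351 km/s.
Δv = Δv₁ + Δv₂ = 2.49296 + 1.36351 = 3.856 km/s.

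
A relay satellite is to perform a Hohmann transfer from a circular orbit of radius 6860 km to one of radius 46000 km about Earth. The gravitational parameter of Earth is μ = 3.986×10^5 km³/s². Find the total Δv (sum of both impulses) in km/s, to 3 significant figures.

Δv = 3.88 km/s

Semi-major axis of the transfer orbit: a_t = (6860 + 46000)/2 = 26430 km.
At r₁ the circular-orbit speed is v₁ = √(μ/r₁) = 7.62266 km/s.
On the transfer ellipse at r₁, vis-viva gives v_p = √[μ(2/r₁ − 1/a_t)] = 10.0563 km/s.
First burn Δv₁ = |v_p − v₁| = 2.434 km/s.
Circular speed at r₂: v₂ = √(μ/r₂) = 2.944 km/s.
Transfer-orbit speed at r₂: v_a = √[μ(2/r₂ − 1/a_t)] = 1.500 km/s.
Second burn Δv₂ = |v₂ − v_a| = 1.444 km/s.
Total Δv = Δv₁ + Δv₂ = 3.878 km/s.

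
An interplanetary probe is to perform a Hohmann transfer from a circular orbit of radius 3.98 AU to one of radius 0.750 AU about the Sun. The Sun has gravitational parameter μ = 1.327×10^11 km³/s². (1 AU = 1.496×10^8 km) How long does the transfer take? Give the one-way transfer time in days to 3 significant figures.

t = 664 days

In km: r₁ = 3.98 × 1.496×10^8 = 5.95408×10^8 km; r₂ = 0.750 × 1.496×10^8 = 1.122×10^8 km.
Transfer-ellipse semi-major axis a_t = (r₁ + r₂)/2 = (5.95408×10^8 + 1.122×10^8)/2 = 3.53804×10^8 km.
Half the transfer-orbit period gives t = π√(a_t³/μ) = 5.739×10^7 s.
Converting: 5.739×10^7 s ÷ 86400 s/day = 664 days.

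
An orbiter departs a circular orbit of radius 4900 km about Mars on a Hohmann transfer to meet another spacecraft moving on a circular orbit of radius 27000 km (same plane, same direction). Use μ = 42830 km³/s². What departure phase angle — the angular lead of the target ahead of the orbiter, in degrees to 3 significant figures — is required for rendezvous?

φ = 98.3°

Transfer-ellipse semi-major axis a_t = (r₁ + r₂)/2 = (4900 + 27000)/2 = 15950 km.
Transfer time t = π√(a_t³/μ) = 30579 s.
Target angular speed ω₂ = √(μ/r₂³) = 4.6648×10^-5 rad/s.
Angle swept by the target during transfer: ω₂·t = 1.4264 rad = 81.73°.
Arrival is 180° from departure on the ellipse, so φ = 180° − 81.73° = 98.3°.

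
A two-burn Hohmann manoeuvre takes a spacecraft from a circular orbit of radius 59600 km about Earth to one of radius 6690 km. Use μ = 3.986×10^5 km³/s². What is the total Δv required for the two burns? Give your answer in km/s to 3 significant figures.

The Hohmann ellipse has a_t = (r₁ + r₂)/2 = 33145 km.
At r₁ the circular-orbit speed is v₁ = √(μ/r₁) = 2.586 km/s.
Transfer-orbit speed at r₁ (vis-viva): v_a = √[μ(2/r₁ − 1/a_t)] = 1.162 km/s.
First burn Δv₁ = |v_a − v₁| = 1.424 km/s.
At r₂, v₂ = √(μ/r₂) = 7.7189 km/s.
Transfer-orbit speed at r₂: v_p = √[μ(2/r₂ − 1/a_t)] = 10.351 km/s.
Second burn Δv₂ = |v₂ − v_p| = 2.632 km/s.
Δv = Δv₁ + Δv₂ = 1.424 + 2.632 = 4.056 km/s.

Δv = 4.06 km/s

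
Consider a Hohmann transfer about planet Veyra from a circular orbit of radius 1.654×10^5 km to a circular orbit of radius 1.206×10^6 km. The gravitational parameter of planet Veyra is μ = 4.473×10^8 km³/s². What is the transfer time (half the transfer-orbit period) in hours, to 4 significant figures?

t = 23.43 hours

Transfer-ellipse semi-major axis a_t = (r₁ + r₂)/2 = (1.654×10^5 + 1.206×10^6)/2 = 6.857×10^5 km.
By Kepler's third law the transfer-orbit period is T = 2π√(a_t³/μ), so t = T/2 = 84340 s.
Converting: 84340 s ÷ 3600 s/hour = 23.43 hours.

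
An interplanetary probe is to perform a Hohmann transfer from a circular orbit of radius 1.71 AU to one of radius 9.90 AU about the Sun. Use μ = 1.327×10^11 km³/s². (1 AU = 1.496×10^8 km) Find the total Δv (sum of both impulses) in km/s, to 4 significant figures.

In km: r₁ = 1.71 × 1.496×10^8 = 2.55816×10^8 km; r₂ = 9.90 × 1.496×10^8 = 1.48104×10^9 km.
Semi-major axis of the transfer orbit: a_t = (2.55816×10^8 + 1.48104×10^9)/2 = 8.68428×10^8 km.
At r₁ the circular-orbit speed is v₁ = √(μ/r₁) = 22.77569 km/s.
On the transfer ellipse at r₁, vis-viva equation gives v_p = √[μ(2/r₁ − 1/a_t)] = 29.74323 km/s.
First burn Δv₁ = |v_p − v₁| = 6.968 km/s.
Circular speed at r₂: v₂ = √(μ/r₂) = 9.4657 km/s.
Transfer-orbit speed at r₂: v_a = √[μ(2/r₂ − 1/a_t)] = 5.1375 km/s.
Second burn Δv₂ = |v₂ − v_a| = 4.328 km/s.
Δv = Δv₁ + Δv₂ = 6.968 + 4.328 = 11.30 km/s.

Δv = 11.30 km/s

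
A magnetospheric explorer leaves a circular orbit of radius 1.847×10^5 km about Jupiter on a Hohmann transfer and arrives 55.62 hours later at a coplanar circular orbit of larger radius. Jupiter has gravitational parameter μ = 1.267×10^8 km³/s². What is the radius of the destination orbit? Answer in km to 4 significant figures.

Transfer time t = 55.62 hours = 2.00232×10^5 s, and t = π√(a_t³/μ).
So a_t = (μ t²/π²)^(1/3) = (1.267×10^8 × (2.00232×10^5)² / π²)^(1/3) = 8.0140×10^5 km.
Since a_t = (r₁ + r₂)/2, r₂ = 2a_t − r₁ = 2×8.0140×10^5 − 1.847×10^5 = 1.4181×10^6 km.

r₂ = 1.418×10^6 km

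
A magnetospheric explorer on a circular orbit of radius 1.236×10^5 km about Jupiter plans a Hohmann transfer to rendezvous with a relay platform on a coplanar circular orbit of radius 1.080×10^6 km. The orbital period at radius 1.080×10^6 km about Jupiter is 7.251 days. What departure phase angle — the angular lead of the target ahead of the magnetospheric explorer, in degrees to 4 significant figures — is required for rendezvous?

From Kepler's third law T² = 4π²r³/μ at r = 1.080×10^6 km, T = 7.251 days = 7.251 × 86400 s = 6.264864×10^5 s: μ = 4π²r³/T² = 1.26709×10^8 km³/s².
The Hohmann ellipse has a_t = (r₁ + r₂)/2 = 6.018×10^5 km.
Transfer time t = π√(a_t³/μ) = 1.3029396×10^5 s.
The target's mean motion on its circular orbit is ω₂ = √(μ/r₂³) = 1.0029245×10^-5 rad/s.
Angle swept by the target during transfer: ω₂·t = 1.3068 rad = 74.87°.
The magnetospheric explorer traverses 180° on the transfer ellipse, so the target must lead by 180° − 74.87° = 105.1°.

φ = 105.1°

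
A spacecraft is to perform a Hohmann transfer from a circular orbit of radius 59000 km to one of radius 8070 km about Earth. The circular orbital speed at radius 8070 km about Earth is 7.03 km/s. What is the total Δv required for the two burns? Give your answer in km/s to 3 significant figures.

Δv = 3.62 km/s

From the circular-orbit relation v² = μ/r at r = 8070 km: μ = v²r = (7.03)² × 8070 = 3.98827×10^5 km³/s².
Transfer-ellipse semi-major axis a_t = (r₁ + r₂)/2 = (59000 + 8070)/2 = 33535 km.
Circular speed at r₁: v₁ = √(μ/r₁) = √(3.98827×10^5/59000) = 2.59996 km/s.
On the transfer ellipse at r₁, v² = μ(2/r − 1/a) gives v_a = √[μ(2/r₁ − 1/a_t)] = 1.27542 km/s.
First burn Δv₁ = |v_a − v₁| = 1.3245 km/s.
Circular speed at r₂: v₂ = √(μ/r₂) = 7.0300 km/s.
Transfer-orbit speed at r₂: v_p = √[μ(2/r₂ − 1/a_t)] = 9.3246 km/s.
Second burn Δv₂ = |v₂ − v_p| = 2.2946 km/s.
Total Δv = Δv₁ + Δv₂ = 3.619 km/s.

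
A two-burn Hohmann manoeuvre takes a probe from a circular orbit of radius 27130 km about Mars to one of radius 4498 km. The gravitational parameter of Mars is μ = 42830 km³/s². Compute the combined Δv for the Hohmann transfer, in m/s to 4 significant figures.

Δv = 1542 m/s

The Hohmann ellipse has a_t = (r₁ + r₂)/2 = 15814 km.
At r₁ the circular-orbit speed is v₁ = √(μ/r₁) = 1.2565 km/s.
Transfer-orbit speed at r₁ (vis-viva equation): v_a = √[μ(2/r₁ − 1/a_t)] = 0.67010 km/s.
First burn Δv₁ = |v_a − v₁| = 0.5864 km/s.
At r₂, v₂ = √(μ/r₂) = 3.086 km/s.
Transfer-orbit speed at r₂: v_p = √[μ(2/r₂ − 1/a_t)] = 4.042 km/s.
Second burn Δv₂ = |v₂ − v_p| = 0.9560 km/s.
Δv = Δv₁ + Δv₂ = 0.5864 + 0.9560 = 1.542 km/s.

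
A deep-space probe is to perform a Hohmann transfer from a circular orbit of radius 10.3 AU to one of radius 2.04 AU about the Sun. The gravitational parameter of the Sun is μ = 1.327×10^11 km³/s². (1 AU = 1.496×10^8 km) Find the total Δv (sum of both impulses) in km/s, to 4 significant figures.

In km: r₁ = 10.3 × 1.496×10^8 = 1.54088×10^9 km; r₂ = 2.04 × 1.496×10^8 = 3.05184×10^8 km.
The Hohmann ellipse has a_t = (r₁ + r₂)/2 = 9.23032×10^8 km.
Circular speed at r₁: v₁ = √(μ/r₁) = √(1.327×10^11/1.54088×10^9) = 9.280 km/s.
On the transfer ellipse at r₁, vis-viva gives v_a = √[μ(2/r₁ − 1/a_t)] = 5.336 km/s.
First burn Δv₁ = |v_a − v₁| = 3.944 km/s.
At r₂, v₂ = √(μ/r₂) = 20.85 km/s.
Transfer-orbit speed at r₂: v_p = √[μ(2/r₂ − 1/a_t)] = 26.94 km/s.
Second burn Δv₂ = |v₂ − v_p| = 6.090 km/s.
Δv = Δv₁ + Δv₂ = 3.944 + 6.090 = 10.03 km/s.

Δv = 10.03 km/s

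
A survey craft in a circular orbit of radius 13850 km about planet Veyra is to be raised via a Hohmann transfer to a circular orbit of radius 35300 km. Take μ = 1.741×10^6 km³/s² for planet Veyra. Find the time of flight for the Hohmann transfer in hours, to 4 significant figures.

t = 2.548 hours

Transfer-ellipse semi-major axis a_t = (r₁ + r₂)/2 = (13850 + 35300)/2 = 24575 km.
By Kepler's third law the transfer-orbit period is T = 2π√(a_t³/μ), so t = T/2 = 9173 s.
Converting: 9173 s ÷ 3600 s/hour = 2.548 hours.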